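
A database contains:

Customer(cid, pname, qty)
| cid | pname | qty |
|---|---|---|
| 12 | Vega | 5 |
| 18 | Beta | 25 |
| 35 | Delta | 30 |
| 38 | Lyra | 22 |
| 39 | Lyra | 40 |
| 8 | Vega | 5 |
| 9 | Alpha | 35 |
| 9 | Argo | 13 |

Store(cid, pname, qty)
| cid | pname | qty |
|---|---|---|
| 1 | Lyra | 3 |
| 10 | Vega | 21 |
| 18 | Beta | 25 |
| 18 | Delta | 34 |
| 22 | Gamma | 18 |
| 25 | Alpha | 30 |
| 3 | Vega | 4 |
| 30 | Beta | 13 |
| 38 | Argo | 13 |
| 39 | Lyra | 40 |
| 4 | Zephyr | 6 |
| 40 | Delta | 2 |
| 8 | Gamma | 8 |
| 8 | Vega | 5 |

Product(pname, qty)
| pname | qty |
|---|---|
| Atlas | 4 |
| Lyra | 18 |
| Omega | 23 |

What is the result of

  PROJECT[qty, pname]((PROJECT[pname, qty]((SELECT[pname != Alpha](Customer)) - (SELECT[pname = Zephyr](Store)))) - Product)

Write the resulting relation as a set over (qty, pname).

{(13, Argo), (22, Lyra), (25, Beta), (30, Delta), (40, Lyra), (5, Vega)}

Apply σ_{pname != Alpha}; surviving tuples: {(12, Vega, 5), (18, Beta, 25), (35, Delta, 30), (38, Lyra, 22), (39, Lyra, 40), (8, Vega, 5), (9, Argo, 13)}
Apply σ_{pname = Zephyr}; surviving tuples: {(4, Zephyr, 6)}
Taking the difference: {(12, Vega, 5), (18, Beta, 25), (35, Delta, 30), (38, Lyra, 22), (39, Lyra, 40), (8, Vega, 5), (9, Argo, 13)}
Keep only column(s) pname, qty (1 duplicate(s) eliminated): {(Argo, 13), (Beta, 25), (Delta, 30), (Lyra, 22), (Lyra, 40), (Vega, 5)}
Taking the difference: {(Argo, 13), (Beta, 25), (Delta, 30), (Lyra, 22), (Lyra, 40), (Vega, 5)}
Keep only column(s) qty, pname: {(13, Argo), (22, Lyra), (25, Beta), (30, Delta), (40, Lyra), (5, Vega)}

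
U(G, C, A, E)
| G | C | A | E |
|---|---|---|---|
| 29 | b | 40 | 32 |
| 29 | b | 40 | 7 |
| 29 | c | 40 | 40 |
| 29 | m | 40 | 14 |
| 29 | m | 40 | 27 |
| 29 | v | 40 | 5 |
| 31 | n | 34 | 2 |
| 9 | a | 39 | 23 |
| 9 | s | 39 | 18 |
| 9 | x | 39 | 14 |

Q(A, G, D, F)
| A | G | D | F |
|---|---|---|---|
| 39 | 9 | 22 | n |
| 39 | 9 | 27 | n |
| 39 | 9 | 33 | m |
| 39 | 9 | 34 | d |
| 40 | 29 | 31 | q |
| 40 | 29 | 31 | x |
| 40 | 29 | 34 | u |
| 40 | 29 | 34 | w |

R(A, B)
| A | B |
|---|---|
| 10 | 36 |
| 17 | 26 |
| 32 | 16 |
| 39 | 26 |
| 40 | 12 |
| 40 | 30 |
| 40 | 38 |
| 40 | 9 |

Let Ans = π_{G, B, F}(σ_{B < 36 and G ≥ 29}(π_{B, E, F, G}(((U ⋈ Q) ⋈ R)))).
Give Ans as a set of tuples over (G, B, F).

{(29, 12, q), (29, 12, u), (29, 12, w), (29, 12, x), (29, 30, q), (29, 30, u), (29, 30, w), (29, 30, x), (29, 9, q), (29, 9, u), (29, 9, w), (29, 9, x)}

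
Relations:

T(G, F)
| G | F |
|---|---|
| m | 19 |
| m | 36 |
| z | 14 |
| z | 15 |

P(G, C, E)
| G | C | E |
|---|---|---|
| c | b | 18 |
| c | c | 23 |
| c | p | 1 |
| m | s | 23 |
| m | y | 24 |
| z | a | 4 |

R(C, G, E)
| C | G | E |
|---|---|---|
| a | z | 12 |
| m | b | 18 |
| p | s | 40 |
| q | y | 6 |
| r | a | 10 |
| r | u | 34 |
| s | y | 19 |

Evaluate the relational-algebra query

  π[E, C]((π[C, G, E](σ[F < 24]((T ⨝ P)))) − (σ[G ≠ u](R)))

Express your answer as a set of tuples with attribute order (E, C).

{(23, s), (24, y), (4, a)}

Joining T and P on G yields {(m, 19, s, 23), (m, 19, y, 24), (m, 36, s, 23), (m, 36, y, 24), (z, 14, a, 4), (z, 15, a, 4)}.
σ[F < 24]: keep tuples satisfying F < 24 → {(m, 19, s, 23), (m, 19, y, 24), (z, 14, a, 4), (z, 15, a, 4)}
Projecting to C, G, E (1 duplicate(s) eliminated): {(a, z, 4), (s, m, 23), (y, m, 24)}
σ[G ≠ u]: keep tuples satisfying G ≠ u → {(a, z, 12), (m, b, 18), (p, s, 40), (q, y, 6), (r, a, 10), (s, y, 19)}
Difference: {(a, z, 4), (s, m, 23), (y, m, 24)} with {(a, z, 12), (m, b, 18), (p, s, 40), (q, y, 6), (r, a, 10), (s, y, 19)} → {(a, z, 4), (s, m, 23), (y, m, 24)}
Projecting to E, C: {(23, s), (24, y), (4, a)}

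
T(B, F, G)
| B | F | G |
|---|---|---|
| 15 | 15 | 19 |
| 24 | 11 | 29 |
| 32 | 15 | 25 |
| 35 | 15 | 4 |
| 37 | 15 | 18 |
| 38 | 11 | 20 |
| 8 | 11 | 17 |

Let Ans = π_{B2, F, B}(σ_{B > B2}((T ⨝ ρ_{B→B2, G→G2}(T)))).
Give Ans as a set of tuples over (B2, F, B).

{(15, 15, 32), (15, 15, 35), (15, 15, 37), (24, 11, 38), (32, 15, 35), (32, 15, 37), (35, 15, 37), (8, 11, 24), (8, 11, 38)}

ρ[B→B2, G→G2]: schema becomes (B2, F, G2); tuples unchanged.
T ⋈ ρ_{B→B2, G→G2}(T) (natural join on F): {(15, 15, 19, 15, 19), (15, 15, 19, 32, 25), (15, 15, 19, 35, 4), (15, 15, 19, 37, 18), (24, 11, 29, 24, 29), (24, 11, 29, 38, 20), (24, 11, 29, 8, 17), (32, 15, 25, 15, 19), (32, 15, 25, 32, 25), (32, 15, 25, 35, 4), (32, 15, 25, 37, 18), (35, 15, 4, 15, 19), (35, 15, 4, 32, 25), (35, 15, 4, 35, 4), (35, 15, 4, 37, 18), (37, 15, 18, 15, 19), (37, 15, 18, 32, 25), (37, 15, 18, 35, 4), (37, 15, 18, 37, 18), (38, 11, 20, 24, 29), (38, 11, 20, 38, 20), (38, 11, 20, 8, 17), (8, 11, 17, 24, 29), (8, 11, 17, 38, 20), (8, 11, 17, 8, 17)}
Filtering on B > B2 leaves {(24, 11, 29, 8, 17), (32, 15, 25, 15, 19), (35, 15, 4, 15, 19), (35, 15, 4, 32, 25), (37, 15, 18, 15, 19), (37, 15, 18, 32, 25), (37, 15, 18, 35, 4), (38, 11, 20, 24, 29), (38, 11, 20, 8, 17)}.
π[B2, F, B]: project onto (B2, F, B) → {(15, 15, 32), (15, 15, 35), (15, 15, 37), (24, 11, 38), (32, 15, 35), (32, 15, 37), (35, 15, 37), (8, 11, 24), (8, 11, 38)}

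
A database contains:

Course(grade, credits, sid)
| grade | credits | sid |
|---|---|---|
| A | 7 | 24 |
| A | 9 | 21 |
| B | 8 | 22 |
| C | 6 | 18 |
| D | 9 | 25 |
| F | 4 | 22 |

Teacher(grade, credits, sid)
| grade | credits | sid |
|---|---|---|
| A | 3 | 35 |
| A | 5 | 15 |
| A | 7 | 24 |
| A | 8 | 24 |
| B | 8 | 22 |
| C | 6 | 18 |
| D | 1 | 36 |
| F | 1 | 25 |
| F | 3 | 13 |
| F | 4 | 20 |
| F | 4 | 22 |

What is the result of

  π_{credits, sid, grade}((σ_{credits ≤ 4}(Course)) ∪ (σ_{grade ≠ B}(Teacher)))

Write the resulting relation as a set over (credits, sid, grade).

Filtering on credits ≤ 4 leaves {(F, 4, 22)}.
Filtering on grade ≠ B leaves {(A, 3, 35), (A, 5, 15), (A, 7, 24), (A, 8, 24), (C, 6, 18), (D, 1, 36), (F, 1, 25), (F, 3, 13), (F, 4, 20), (F, 4, 22)}.
Taking the union: {(A, 3, 35), (A, 5, 15), (A, 7, 24), (A, 8, 24), (C, 6, 18), (D, 1, 36), (F, 1, 25), (F, 3, 13), (F, 4, 20), (F, 4, 22)}
π_{credits, sid, grade} gives {(1, 25, F), (1, 36, D), (3, 13, F), (3, 35, A), (4, 20, F), (4, 22, F), (5, 15, A), (6, 18, C), (7, 24, A), (8, 24, A)}.

{(1, 25, F), (1, 36, D), (3, 13, F), (3, 35, A), (4, 20, F), (4, 22, F), (5, 15, A), (6, 18, C), (7, 24, A), (8, 24, A)}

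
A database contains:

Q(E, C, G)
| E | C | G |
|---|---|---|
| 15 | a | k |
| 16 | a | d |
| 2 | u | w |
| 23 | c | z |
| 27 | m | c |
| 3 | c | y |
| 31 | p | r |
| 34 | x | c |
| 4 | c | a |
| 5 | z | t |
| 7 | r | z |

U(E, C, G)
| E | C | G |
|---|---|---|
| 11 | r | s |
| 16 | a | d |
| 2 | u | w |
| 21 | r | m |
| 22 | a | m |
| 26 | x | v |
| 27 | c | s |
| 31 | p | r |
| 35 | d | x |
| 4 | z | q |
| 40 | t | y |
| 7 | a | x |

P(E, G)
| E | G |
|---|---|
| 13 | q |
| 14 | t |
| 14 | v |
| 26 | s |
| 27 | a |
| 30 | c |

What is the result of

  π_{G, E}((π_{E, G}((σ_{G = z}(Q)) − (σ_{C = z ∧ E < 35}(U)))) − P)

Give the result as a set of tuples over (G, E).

Filtering on G = z leaves {(23, c, z), (7, r, z)}.
Filtering on C = z ∧ E < 35 leaves {(4, z, q)}.
Taking the difference: {(23, c, z), (7, r, z)}
π_{E, G} gives {(23, z), (7, z)}.
Taking the difference: {(23, z), (7, z)}
π_{G, E} gives {(z, 23), (z, 7)}.

{(z, 23), (z, 7)}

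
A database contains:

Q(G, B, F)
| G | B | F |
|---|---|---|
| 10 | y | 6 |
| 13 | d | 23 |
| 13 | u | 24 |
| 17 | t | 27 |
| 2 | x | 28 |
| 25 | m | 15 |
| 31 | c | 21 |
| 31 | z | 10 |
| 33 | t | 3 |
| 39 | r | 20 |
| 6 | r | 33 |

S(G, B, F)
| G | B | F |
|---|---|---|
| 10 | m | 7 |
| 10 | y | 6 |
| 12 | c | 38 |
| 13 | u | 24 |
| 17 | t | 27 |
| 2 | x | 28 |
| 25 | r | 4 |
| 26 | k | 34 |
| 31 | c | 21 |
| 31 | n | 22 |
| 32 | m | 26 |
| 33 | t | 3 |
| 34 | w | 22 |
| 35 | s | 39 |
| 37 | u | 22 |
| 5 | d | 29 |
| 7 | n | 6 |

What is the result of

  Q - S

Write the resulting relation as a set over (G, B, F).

{(13, d, 23), (25, m, 15), (31, z, 10), (39, r, 20), (6, r, 33)}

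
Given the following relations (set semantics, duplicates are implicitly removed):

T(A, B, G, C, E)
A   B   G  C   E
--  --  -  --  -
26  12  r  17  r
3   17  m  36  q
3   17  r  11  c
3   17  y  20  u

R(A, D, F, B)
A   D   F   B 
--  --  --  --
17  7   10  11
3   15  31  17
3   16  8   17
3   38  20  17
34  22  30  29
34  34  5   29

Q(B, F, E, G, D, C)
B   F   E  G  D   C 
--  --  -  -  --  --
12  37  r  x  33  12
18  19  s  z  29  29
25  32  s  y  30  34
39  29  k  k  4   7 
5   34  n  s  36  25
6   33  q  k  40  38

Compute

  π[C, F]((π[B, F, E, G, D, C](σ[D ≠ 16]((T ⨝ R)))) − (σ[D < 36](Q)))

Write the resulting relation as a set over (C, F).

Joining T and R on A, B yields {(3, 17, m, 36, q, 15, 31), (3, 17, m, 36, q, 16, 8), (3, 17, m, 36, q, 38, 20), (3, 17, r, 11, c, 15, 31), (3, 17, r, 11, c, 16, 8), (3, 17, r, 11, c, 38, 20), (3, 17, y, 20, u, 15, 31), (3, 17, y, 20, u, 16, 8), (3, 17, y, 20, u, 38, 20)}.
Filtering on D ≠ 16 leaves {(3, 17, m, 36, q, 15, 31), (3, 17, m, 36, q, 38, 20), (3, 17, r, 11, c, 15, 31), (3, 17, r, 11, c, 38, 20), (3, 17, y, 20, u, 15, 31), (3, 17, y, 20, u, 38, 20)}.
Keep only column(s) B, F, E, G, D, C: {(17, 20, c, r, 38, 11), (17, 20, q, m, 38, 36), (17, 20, u, y, 38, 20), (17, 31, c, r, 15, 11), (17, 31, q, m, 15, 36), (17, 31, u, y, 15, 20)}
Filtering on D < 36 leaves {(12, 37, r, x, 33, 12), (18, 19, s, z, 29, 29), (25, 32, s, y, 30, 34), (39, 29, k, k, 4, 7)}.
Difference: {(17, 20, c, r, 38, 11), (17, 20, q, m, 38, 36), (17, 20, u, y, 38, 20), (17, 31, c, r, 15, 11), (17, 31, q, m, 15, 36), (17, 31, u, y, 15, 20)} with {(12, 37, r, x, 33, 12), (18, 19, s, z, 29, 29), (25, 32, s, y, 30, 34), (39, 29, k, k, 4, 7)} → {(17, 20, c, r, 38, 11), (17, 20, q, m, 38, 36), (17, 20, u, y, 38, 20), (17, 31, c, r, 15, 11), (17, 31, q, m, 15, 36), (17, 31, u, y, 15, 20)}
Keep only column(s) C, F: {(11, 20), (11, 31), (20, 20), (20, 31), (36, 20), (36, 31)}

{(11, 20), (11, 31), (20, 20), (20, 31), (36, 20), (36, 31)}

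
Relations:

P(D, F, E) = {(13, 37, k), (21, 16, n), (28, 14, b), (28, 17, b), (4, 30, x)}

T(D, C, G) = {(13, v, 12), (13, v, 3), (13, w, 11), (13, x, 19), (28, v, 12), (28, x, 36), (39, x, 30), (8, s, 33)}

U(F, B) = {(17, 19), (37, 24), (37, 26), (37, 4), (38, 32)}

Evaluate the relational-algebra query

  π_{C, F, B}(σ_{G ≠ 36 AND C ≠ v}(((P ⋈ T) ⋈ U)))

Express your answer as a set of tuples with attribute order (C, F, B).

Joining P and T on D yields {(13, 37, k, v, 12), (13, 37, k, v, 3), (13, 37, k, w, 11), (13, 37, k, x, 19), (28, 14, b, v, 12), (28, 14, b, x, 36), (28, 17, b, v, 12), (28, 17, b, x, 36)}.
Joining (P ⋈ T) and U on F yields {(13, 37, k, v, 12, 24), (13, 37, k, v, 12, 26), (13, 37, k, v, 12, 4), (13, 37, k, v, 3, 24), (13, 37, k, v, 3, 26), (13, 37, k, v, 3, 4), (13, 37, k, w, 11, 24), (13, 37, k, w, 11, 26), (13, 37, k, w, 11, 4), (13, 37, k, x, 19, 24), (13, 37, k, x, 19, 26), (13, 37, k, x, 19, 4), (28, 17, b, v, 12, 19), (28, 17, b, x, 36, 19)}.
Filtering on G ≠ 36 AND C ≠ v leaves {(13, 37, k, w, 11, 24), (13, 37, k, w, 11, 26), (13, 37, k, w, 11, 4), (13, 37, k, x, 19, 24), (13, 37, k, x, 19, 26), (13, 37, k, x, 19, 4)}.
Keep only column(s) C, F, B: {(w, 37, 24), (w, 37, 26), (w, 37, 4), (x, 37, 24), (x, 37, 26), (x, 37, 4)}

{(w, 37, 24), (w, 37, 26), (w, 37, 4), (x, 37, 24), (x, 37, 26), (x, 37, 4)}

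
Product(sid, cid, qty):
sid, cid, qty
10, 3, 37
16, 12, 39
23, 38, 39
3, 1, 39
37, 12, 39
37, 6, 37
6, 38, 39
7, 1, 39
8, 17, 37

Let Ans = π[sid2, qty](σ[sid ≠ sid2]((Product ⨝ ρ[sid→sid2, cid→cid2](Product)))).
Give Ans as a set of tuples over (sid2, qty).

{(10, 37), (16, 39), (23, 39), (3, 39), (37, 37), (37, 39), (6, 39), (7, 39), (8, 37)}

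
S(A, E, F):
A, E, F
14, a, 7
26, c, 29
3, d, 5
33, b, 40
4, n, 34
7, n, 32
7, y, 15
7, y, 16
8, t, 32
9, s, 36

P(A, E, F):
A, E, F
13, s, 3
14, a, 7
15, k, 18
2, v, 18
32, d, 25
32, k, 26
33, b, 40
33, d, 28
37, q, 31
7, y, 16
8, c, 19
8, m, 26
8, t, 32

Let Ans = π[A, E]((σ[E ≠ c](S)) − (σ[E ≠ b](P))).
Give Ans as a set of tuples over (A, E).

{(3, d), (33, b), (4, n), (7, n), (7, y), (9, s)}

Selection E ≠ c: {(14, a, 7), (3, d, 5), (33, b, 40), (4, n, 34), (7, n, 32), (7, y, 15), (7, y, 16), (8, t, 32), (9, s, 36)}
Selection E ≠ b: {(13, s, 3), (14, a, 7), (15, k, 18), (2, v, 18), (32, d, 25), (32, k, 26), (33, d, 28), (37, q, 31), (7, y, 16), (8, c, 19), (8, m, 26), (8, t, 32)}
Taking the difference: {(3, d, 5), (33, b, 40), (4, n, 34), (7, n, 32), (7, y, 15), (9, s, 36)}
Projecting to A, E: {(3, d), (33, b), (4, n), (7, n), (7, y), (9, s)}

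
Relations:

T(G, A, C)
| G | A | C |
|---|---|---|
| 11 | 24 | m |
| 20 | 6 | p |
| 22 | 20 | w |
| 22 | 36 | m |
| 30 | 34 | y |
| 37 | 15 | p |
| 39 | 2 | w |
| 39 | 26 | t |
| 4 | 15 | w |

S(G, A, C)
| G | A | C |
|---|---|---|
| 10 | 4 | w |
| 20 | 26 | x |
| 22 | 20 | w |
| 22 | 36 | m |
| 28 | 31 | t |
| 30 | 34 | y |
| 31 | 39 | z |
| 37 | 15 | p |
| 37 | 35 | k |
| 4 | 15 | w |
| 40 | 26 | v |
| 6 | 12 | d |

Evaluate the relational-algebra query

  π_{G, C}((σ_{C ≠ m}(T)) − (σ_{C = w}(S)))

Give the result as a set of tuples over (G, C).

Selection C ≠ m: {(20, 6, p), (22, 20, w), (30, 34, y), (37, 15, p), (39, 2, w), (39, 26, t), (4, 15, w)}
Selection C = w: {(10, 4, w), (22, 20, w), (4, 15, w)}
Difference: {(20, 6, p), (22, 20, w), (30, 34, y), (37, 15, p), (39, 2, w), (39, 26, t), (4, 15, w)} with {(10, 4, w), (22, 20, w), (4, 15, w)} → {(20, 6, p), (30, 34, y), (37, 15, p), (39, 2, w), (39, 26, t)}
π_{G, C} gives {(20, p), (30, y), (37, p), (39, t), (39, w)}.

{(20, p), (30, y), (37, p), (39, t), (39, w)}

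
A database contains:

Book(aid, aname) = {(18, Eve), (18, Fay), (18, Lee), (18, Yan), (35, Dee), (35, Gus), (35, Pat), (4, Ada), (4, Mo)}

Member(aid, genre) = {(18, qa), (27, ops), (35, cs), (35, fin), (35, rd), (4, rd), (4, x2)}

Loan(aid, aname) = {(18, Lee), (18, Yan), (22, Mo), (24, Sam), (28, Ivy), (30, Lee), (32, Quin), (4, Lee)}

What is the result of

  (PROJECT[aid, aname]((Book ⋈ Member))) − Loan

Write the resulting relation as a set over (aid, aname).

Natural join on aid: {(18, Eve, qa), (18, Fay, qa), (18, Lee, qa), (18, Yan, qa), (35, Dee, cs), (35, Dee, fin), (35, Dee, rd), (35, Gus, cs), (35, Gus, fin), (35, Gus, rd), (35, Pat, cs), (35, Pat, fin), (35, Pat, rd), (4, Ada, rd), (4, Ada, x2), (4, Mo, rd), (4, Mo, x2)}
π[aid, aname]: project onto (aid, aname) (8 duplicate(s) eliminated) → {(18, Eve), (18, Fay), (18, Lee), (18, Yan), (35, Dee), (35, Gus), (35, Pat), (4, Ada), (4, Mo)}
Taking the difference: {(18, Eve), (18, Fay), (35, Dee), (35, Gus), (35, Pat), (4, Ada), (4, Mo)}

{(18, Eve), (18, Fay), (35, Dee), (35, Gus), (35, Pat), (4, Ada), (4, Mo)}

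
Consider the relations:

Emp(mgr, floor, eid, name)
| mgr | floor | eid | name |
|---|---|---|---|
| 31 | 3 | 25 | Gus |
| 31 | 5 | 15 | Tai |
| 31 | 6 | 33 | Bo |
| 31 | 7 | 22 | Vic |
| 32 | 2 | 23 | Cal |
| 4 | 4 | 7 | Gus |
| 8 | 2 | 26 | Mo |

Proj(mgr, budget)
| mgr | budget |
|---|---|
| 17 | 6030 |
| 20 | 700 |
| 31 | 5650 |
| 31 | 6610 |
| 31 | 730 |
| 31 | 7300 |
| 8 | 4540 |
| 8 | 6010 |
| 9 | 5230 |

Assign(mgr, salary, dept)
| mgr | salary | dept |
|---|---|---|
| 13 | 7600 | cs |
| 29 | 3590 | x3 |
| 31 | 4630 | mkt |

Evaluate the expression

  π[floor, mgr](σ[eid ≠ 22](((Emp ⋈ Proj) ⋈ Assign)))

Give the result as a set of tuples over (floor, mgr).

{(3, 31), (5, 31), (6, 31)}

Emp ⋈ Proj (natural join on mgr): {(31, 3, 25, Gus, 5650), (31, 3, 25, Gus, 6610), (31, 3, 25, Gus, 730), (31, 3, 25, Gus, 7300), (31, 5, 15, Tai, 5650), (31, 5, 15, Tai, 6610), (31, 5, 15, Tai, 730), (31, 5, 15, Tai, 7300), (31, 6, 33, Bo, 5650), (31, 6, 33, Bo, 6610), (31, 6, 33, Bo, 730), (31, 6, 33, Bo, 7300), (31, 7, 22, Vic, 5650), (31, 7, 22, Vic, 6610), (31, 7, 22, Vic, 730), (31, 7, 22, Vic, 7300), (8, 2, 26, Mo, 4540), (8, 2, 26, Mo, 6010)}
(Emp ⋈ Proj) ⋈ Assign (natural join on mgr): {(31, 3, 25, Gus, 5650, 4630, mkt), (31, 3, 25, Gus, 6610, 4630, mkt), (31, 3, 25, Gus, 730, 4630, mkt), (31, 3, 25, Gus, 7300, 4630, mkt), (31, 5, 15, Tai, 5650, 4630, mkt), (31, 5, 15, Tai, 6610, 4630, mkt), (31, 5, 15, Tai, 730, 4630, mkt), (31, 5, 15, Tai, 7300, 4630, mkt), (31, 6, 33, Bo, 5650, 4630, mkt), (31, 6, 33, Bo, 6610, 4630, mkt), (31, 6, 33, Bo, 730, 4630, mkt), (31, 6, 33, Bo, 7300, 4630, mkt), (31, 7, 22, Vic, 5650, 4630, mkt), (31, 7, 22, Vic, 6610, 4630, mkt), (31, 7, 22, Vic, 730, 4630, mkt), (31, 7, 22, Vic, 7300, 4630, mkt)}
Filtering on eid ≠ 22 leaves {(31, 3, 25, Gus, 5650, 4630, mkt), (31, 3, 25, Gus, 6610, 4630, mkt), (31, 3, 25, Gus, 730, 4630, mkt), (31, 3, 25, Gus, 7300, 4630, mkt), (31, 5, 15, Tai, 5650, 4630, mkt), (31, 5, 15, Tai, 6610, 4630, mkt), (31, 5, 15, Tai, 730, 4630, mkt), (31, 5, 15, Tai, 7300, 4630, mkt), (31, 6, 33, Bo, 5650, 4630, mkt), (31, 6, 33, Bo, 6610, 4630, mkt), (31, 6, 33, Bo, 730, 4630, mkt), (31, 6, 33, Bo, 7300, 4630, mkt)}.
π_{floor, mgr} gives {(3, 31), (5, 31), (6, 31)} (9 duplicate(s) eliminated).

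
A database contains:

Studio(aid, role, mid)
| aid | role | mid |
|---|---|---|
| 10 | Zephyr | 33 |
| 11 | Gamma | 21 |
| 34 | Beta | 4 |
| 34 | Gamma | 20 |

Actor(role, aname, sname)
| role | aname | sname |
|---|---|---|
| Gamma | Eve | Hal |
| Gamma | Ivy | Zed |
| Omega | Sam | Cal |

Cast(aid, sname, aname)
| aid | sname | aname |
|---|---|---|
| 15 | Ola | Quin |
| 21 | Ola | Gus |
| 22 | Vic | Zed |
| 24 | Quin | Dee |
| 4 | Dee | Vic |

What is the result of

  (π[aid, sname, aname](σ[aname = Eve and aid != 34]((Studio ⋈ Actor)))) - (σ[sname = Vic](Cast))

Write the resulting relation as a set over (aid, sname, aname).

Natural join on role: {(11, Gamma, 21, Eve, Hal), (11, Gamma, 21, Ivy, Zed), (34, Gamma, 20, Eve, Hal), (34, Gamma, 20, Ivy, Zed)}
Apply σ_{aname = Eve and aid != 34}; surviving tuples: {(11, Gamma, 21, Eve, Hal)}
π_{aid, sname, aname} gives {(11, Hal, Eve)}.
Apply σ_{sname = Vic}; surviving tuples: {(22, Vic, Zed)}
Taking the difference: {(11, Hal, Eve)}

{(11, Hal, Eve)}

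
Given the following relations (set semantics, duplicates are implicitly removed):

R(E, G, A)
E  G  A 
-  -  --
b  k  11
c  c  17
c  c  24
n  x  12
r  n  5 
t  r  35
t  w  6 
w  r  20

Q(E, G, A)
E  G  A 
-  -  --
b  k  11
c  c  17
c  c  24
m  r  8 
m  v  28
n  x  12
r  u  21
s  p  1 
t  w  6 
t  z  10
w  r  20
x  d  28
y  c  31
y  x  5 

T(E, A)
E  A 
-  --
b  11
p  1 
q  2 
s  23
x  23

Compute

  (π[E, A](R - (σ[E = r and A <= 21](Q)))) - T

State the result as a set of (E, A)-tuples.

{(c, 17), (c, 24), (n, 12), (r, 5), (t, 35), (t, 6), (w, 20)}

Selection E = r and A <= 21: {(r, u, 21)}
Taking the difference: {(b, k, 11), (c, c, 17), (c, c, 24), (n, x, 12), (r, n, 5), (t, r, 35), (t, w, 6), (w, r, 20)}
π_{E, A} gives {(b, 11), (c, 17), (c, 24), (n, 12), (r, 5), (t, 35), (t, 6), (w, 20)}.
Taking the difference: {(c, 17), (c, 24), (n, 12), (r, 5), (t, 35), (t, 6), (w, 20)}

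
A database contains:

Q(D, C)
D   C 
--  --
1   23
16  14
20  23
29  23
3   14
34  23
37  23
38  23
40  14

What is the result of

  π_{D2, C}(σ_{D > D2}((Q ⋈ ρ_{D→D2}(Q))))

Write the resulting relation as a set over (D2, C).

ρ[D→D2]: schema becomes (D2, C); tuples unchanged.
Joining Q and ρ_{D→D2}(Q) on C yields {(1, 23, 1), (1, 23, 20), (1, 23, 29), (1, 23, 34), (1, 23, 37), (1, 23, 38), (16, 14, 16), (16, 14, 3), (16, 14, 40), (20, 23, 1), (20, 23, 20), (20, 23, 29), (20, 23, 34), (20, 23, 37), (20, 23, 38), (29, 23, 1), (29, 23, 20), (29, 23, 29), (29, 23, 34), (29, 23, 37), (29, 23, 38), (3, 14, 16), (3, 14, 3), (3, 14, 40), (34, 23, 1), (34, 23, 20), (34, 23, 29), (34, 23, 34), (34, 23, 37), (34, 23, 38), (37, 23, 1), (37, 23, 20), (37, 23, 29), (37, 23, 34), (37, 23, 37), (37, 23, 38), (38, 23, 1), (38, 23, 20), (38, 23, 29), (38, 23, 34), (38, 23, 37), (38, 23, 38), (40, 14, 16), (40, 14, 3), (40, 14, 40)}.
σ[D > D2]: keep tuples satisfying D > D2 → {(16, 14, 3), (20, 23, 1), (29, 23, 1), (29, 23, 20), (34, 23, 1), (34, 23, 20), (34, 23, 29), (37, 23, 1), (37, 23, 20), (37, 23, 29), (37, 23, 34), (38, 23, 1), (38, 23, 20), (38, 23, 29), (38, 23, 34), (38, 23, 37), (40, 14, 16), (40, 14, 3)}
Keep only column(s) D2, C (11 duplicate(s) eliminated): {(1, 23), (16, 14), (20, 23), (29, 23), (3, 14), (34, 23), (37, 23)}

{(1, 23), (16, 14), (20, 23), (29, 23), (3, 14), (34, 23), (37, 23)}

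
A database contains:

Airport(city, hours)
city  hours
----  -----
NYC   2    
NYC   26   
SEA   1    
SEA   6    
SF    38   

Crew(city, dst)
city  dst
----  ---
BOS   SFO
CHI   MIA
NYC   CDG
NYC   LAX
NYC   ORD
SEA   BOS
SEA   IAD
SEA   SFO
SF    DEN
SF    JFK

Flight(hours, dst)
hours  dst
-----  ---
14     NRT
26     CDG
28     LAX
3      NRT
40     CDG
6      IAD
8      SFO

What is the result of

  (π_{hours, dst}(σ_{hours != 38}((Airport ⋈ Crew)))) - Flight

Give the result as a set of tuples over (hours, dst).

Joining Airport and Crew on city yields {(NYC, 2, CDG), (NYC, 2, LAX), (NYC, 2, ORD), (NYC, 26, CDG), (NYC, 26, LAX), (NYC, 26, ORD), (SEA, 1, BOS), (SEA, 1, IAD), (SEA, 1, SFO), (SEA, 6, BOS), (SEA, 6, IAD), (SEA, 6, SFO), (SF, 38, DEN), (SF, 38, JFK)}.
Filtering on hours != 38 leaves {(NYC, 2, CDG), (NYC, 2, LAX), (NYC, 2, ORD), (NYC, 26, CDG), (NYC, 26, LAX), (NYC, 26, ORD), (SEA, 1, BOS), (SEA, 1, IAD), (SEA, 1, SFO), (SEA, 6, BOS), (SEA, 6, IAD), (SEA, 6, SFO)}.
Keep only column(s) hours, dst: {(1, BOS), (1, IAD), (1, SFO), (2, CDG), (2, LAX), (2, ORD), (26, CDG), (26, LAX), (26, ORD), (6, BOS), (6, IAD), (6, SFO)}
Taking the difference: {(1, BOS), (1, IAD), (1, SFO), (2, CDG), (2, LAX), (2, ORD), (26, LAX), (26, ORD), (6, BOS), (6, SFO)}

{(1, BOS), (1, IAD), (1, SFO), (2, CDG), (2, LAX), (2, ORD), (26, LAX), (26, ORD), (6, BOS), (6, SFO)}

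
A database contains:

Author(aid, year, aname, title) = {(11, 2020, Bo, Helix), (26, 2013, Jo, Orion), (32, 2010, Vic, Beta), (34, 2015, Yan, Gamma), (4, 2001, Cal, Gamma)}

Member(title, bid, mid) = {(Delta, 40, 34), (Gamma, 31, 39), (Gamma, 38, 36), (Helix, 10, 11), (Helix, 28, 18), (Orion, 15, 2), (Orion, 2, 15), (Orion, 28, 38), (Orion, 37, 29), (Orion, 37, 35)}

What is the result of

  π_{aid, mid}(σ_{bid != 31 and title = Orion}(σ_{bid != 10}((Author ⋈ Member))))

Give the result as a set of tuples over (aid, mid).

{(26, 15), (26, 2), (26, 29), (26, 35), (26, 38)}

Joining Author and Member on title yields {(11, 2020, Bo, Helix, 10, 11), (11, 2020, Bo, Helix, 28, 18), (26, 2013, Jo, Orion, 15, 2), (26, 2013, Jo, Orion, 2, 15), (26, 2013, Jo, Orion, 28, 38), (26, 2013, Jo, Orion, 37, 29), (26, 2013, Jo, Orion, 37, 35), (34, 2015, Yan, Gamma, 31, 39), (34, 2015, Yan, Gamma, 38, 36), (4, 2001, Cal, Gamma, 31, 39), (4, 2001, Cal, Gamma, 38, 36)}.
Apply σ_{bid != 10}; surviving tuples: {(11, 2020, Bo, Helix, 28, 18), (26, 2013, Jo, Orion, 15, 2), (26, 2013, Jo, Orion, 2, 15), (26, 2013, Jo, Orion, 28, 38), (26, 2013, Jo, Orion, 37, 29), (26, 2013, Jo, Orion, 37, 35), (34, 2015, Yan, Gamma, 31, 39), (34, 2015, Yan, Gamma, 38, 36), (4, 2001, Cal, Gamma, 31, 39), (4, 2001, Cal, Gamma, 38, 36)}
Apply σ_{bid != 31 and title = Orion}; surviving tuples: {(26, 2013, Jo, Orion, 15, 2), (26, 2013, Jo, Orion, 2, 15), (26, 2013, Jo, Orion, 28, 38), (26, 2013, Jo, Orion, 37, 29), (26, 2013, Jo, Orion, 37, 35)}
π_{aid, mid} gives {(26, 15), (26, 2), (26, 29), (26, 35), (26, 38)}.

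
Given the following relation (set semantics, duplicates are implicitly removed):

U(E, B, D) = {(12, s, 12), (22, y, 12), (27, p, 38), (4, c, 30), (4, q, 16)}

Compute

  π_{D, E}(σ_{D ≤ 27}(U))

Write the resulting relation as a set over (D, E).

{(12, 12), (12, 22), (16, 4)}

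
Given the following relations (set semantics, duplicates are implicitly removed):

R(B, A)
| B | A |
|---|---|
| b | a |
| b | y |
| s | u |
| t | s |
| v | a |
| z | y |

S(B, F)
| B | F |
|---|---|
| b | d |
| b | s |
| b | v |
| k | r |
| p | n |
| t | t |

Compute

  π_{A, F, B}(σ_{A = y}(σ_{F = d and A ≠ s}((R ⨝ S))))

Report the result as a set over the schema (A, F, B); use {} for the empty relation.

Natural join on B: {(b, a, d), (b, a, s), (b, a, v), (b, y, d), (b, y, s), (b, y, v), (t, s, t)}
Selection F = d and A ≠ s: {(b, a, d), (b, y, d)}
Selection A = y: {(b, y, d)}
Keep only column(s) A, F, B: {(y, d, b)}

{(y, d, b)}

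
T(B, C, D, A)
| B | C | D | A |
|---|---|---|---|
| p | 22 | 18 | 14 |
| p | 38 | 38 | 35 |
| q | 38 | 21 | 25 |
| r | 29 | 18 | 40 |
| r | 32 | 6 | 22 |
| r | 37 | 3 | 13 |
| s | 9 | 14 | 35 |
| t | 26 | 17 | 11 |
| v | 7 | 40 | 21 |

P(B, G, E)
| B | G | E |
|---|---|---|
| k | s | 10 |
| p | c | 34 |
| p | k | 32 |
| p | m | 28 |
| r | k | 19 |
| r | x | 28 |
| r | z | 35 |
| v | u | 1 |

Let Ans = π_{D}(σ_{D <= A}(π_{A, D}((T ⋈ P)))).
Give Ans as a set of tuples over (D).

{18, 3, 6}

Joining T and P on B yields {(p, 22, 18, 14, c, 34), (p, 22, 18, 14, k, 32), (p, 22, 18, 14, m, 28), (p, 38, 38, 35, c, 34), (p, 38, 38, 35, k, 32), (p, 38, 38, 35, m, 28), (r, 29, 18, 40, k, 19), (r, 29, 18, 40, x, 28), (r, 29, 18, 40, z, 35), (r, 32, 6, 22, k, 19), (r, 32, 6, 22, x, 28), (r, 32, 6, 22, z, 35), (r, 37, 3, 13, k, 19), (r, 37, 3, 13, x, 28), (r, 37, 3, 13, z, 35), (v, 7, 40, 21, u, 1)}.
π[A, D]: project onto (A, D) (10 duplicate(s) eliminated) → {(13, 3), (14, 18), (21, 40), (22, 6), (35, 38), (40, 18)}
Selection D <= A: {(13, 3), (22, 6), (40, 18)}
π[D]: project onto (D) → {18, 3, 6}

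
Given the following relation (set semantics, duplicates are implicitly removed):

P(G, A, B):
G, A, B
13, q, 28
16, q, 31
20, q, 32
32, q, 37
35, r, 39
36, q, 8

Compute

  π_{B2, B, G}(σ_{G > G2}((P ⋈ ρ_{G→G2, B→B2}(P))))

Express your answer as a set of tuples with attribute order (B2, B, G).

{(28, 31, 16), (28, 32, 20), (28, 37, 32), (28, 8, 36), (31, 32, 20), (31, 37, 32), (31, 8, 36), (32, 37, 32), (32, 8, 36), (37, 8, 36)}

ρ[G→G2, B→B2]: schema becomes (G2, A, B2); tuples unchanged.
P ⋈ ρ_{G→G2, B→B2}(P) (natural join on A): {(13, q, 28, 13, 28), (13, q, 28, 16, 31), (13, q, 28, 20, 32), (13, q, 28, 32, 37), (13, q, 28, 36, 8), (16, q, 31, 13, 28), (16, q, 31, 16, 31), (16, q, 31, 20, 32), (16, q, 31, 32, 37), (16, q, 31, 36, 8), (20, q, 32, 13, 28), (20, q, 32, 16, 31), (20, q, 32, 20, 32), (20, q, 32, 32, 37), (20, q, 32, 36, 8), (32, q, 37, 13, 28), (32, q, 37, 16, 31), (32, q, 37, 20, 32), (32, q, 37, 32, 37), (32, q, 37, 36, 8), (35, r, 39, 35, 39), (36, q, 8, 13, 28), (36, q, 8, 16, 31), (36, q, 8, 20, 32), (36, q, 8, 32, 37), (36, q, 8, 36, 8)}
Selection G > G2: {(16, q, 31, 13, 28), (20, q, 32, 13, 28), (20, q, 32, 16, 31), (32, q, 37, 13, 28), (32, q, 37, 16, 31), (32, q, 37, 20, 32), (36, q, 8, 13, 28), (36, q, 8, 16, 31), (36, q, 8, 20, 32), (36, q, 8, 32, 37)}
Projecting to B2, B, G: {(28, 31, 16), (28, 32, 20), (28, 37, 32), (28, 8, 36), (31, 32, 20), (31, 37, 32), (31, 8, 36), (32, 37, 32), (32, 8, 36), (37, 8, 36)}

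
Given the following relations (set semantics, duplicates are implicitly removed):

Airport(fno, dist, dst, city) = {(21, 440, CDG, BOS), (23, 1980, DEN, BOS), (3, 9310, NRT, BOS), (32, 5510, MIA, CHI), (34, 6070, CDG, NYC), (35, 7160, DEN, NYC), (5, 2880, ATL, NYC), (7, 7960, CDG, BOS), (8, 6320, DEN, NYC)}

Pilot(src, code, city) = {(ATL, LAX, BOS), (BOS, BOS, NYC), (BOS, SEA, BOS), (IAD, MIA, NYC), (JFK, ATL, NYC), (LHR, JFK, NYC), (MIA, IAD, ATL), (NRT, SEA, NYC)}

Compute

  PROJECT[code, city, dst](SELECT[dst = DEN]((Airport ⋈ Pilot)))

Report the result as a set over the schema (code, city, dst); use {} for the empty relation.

Airport ⋈ Pilot (natural join on city): {(21, 440, CDG, BOS, ATL, LAX), (21, 440, CDG, BOS, BOS, SEA), (23, 1980, DEN, BOS, ATL, LAX), (23, 1980, DEN, BOS, BOS, SEA), (3, 9310, NRT, BOS, ATL, LAX), (3, 9310, NRT, BOS, BOS, SEA), (34, 6070, CDG, NYC, BOS, BOS), (34, 6070, CDG, NYC, IAD, MIA), (34, 6070, CDG, NYC, JFK, ATL), (34, 6070, CDG, NYC, LHR, JFK), (34, 6070, CDG, NYC, NRT, SEA), (35, 7160, DEN, NYC, BOS, BOS), (35, 7160, DEN, NYC, IAD, MIA), (35, 7160, DEN, NYC, JFK, ATL), (35, 7160, DEN, NYC, LHR, JFK), (35, 7160, DEN, NYC, NRT, SEA), (5, 2880, ATL, NYC, BOS, BOS), (5, 2880, ATL, NYC, IAD, MIA), (5, 2880, ATL, NYC, JFK, ATL), (5, 2880, ATL, NYC, LHR, JFK), (5, 2880, ATL, NYC, NRT, SEA), (7, 7960, CDG, BOS, ATL, LAX), (7, 7960, CDG, BOS, BOS, SEA), (8, 6320, DEN, NYC, BOS, BOS), (8, 6320, DEN, NYC, IAD, MIA), (8, 6320, DEN, NYC, JFK, ATL), (8, 6320, DEN, NYC, LHR, JFK), (8, 6320, DEN, NYC, NRT, SEA)}
Selection dst = DEN: {(23, 1980, DEN, BOS, ATL, LAX), (23, 1980, DEN, BOS, BOS, SEA), (35, 7160, DEN, NYC, BOS, BOS), (35, 7160, DEN, NYC, IAD, MIA), (35, 7160, DEN, NYC, JFK, ATL), (35, 7160, DEN, NYC, LHR, JFK), (35, 7160, DEN, NYC, NRT, SEA), (8, 6320, DEN, NYC, BOS, BOS), (8, 6320, DEN, NYC, IAD, MIA), (8, 6320, DEN, NYC, JFK, ATL), (8, 6320, DEN, NYC, LHR, JFK), (8, 6320, DEN, NYC, NRT, SEA)}
π[code, city, dst]: project onto (code, city, dst) (5 duplicate(s) eliminated) → {(ATL, NYC, DEN), (BOS, NYC, DEN), (JFK, NYC, DEN), (LAX, BOS, DEN), (MIA, NYC, DEN), (SEA, BOS, DEN), (SEA, NYC, DEN)}

{(ATL, NYC, DEN), (BOS, NYC, DEN), (JFK, NYC, DEN), (LAX, BOS, DEN), (MIA, NYC, DEN), (SEA, BOS, DEN), (SEA, NYC, DEN)}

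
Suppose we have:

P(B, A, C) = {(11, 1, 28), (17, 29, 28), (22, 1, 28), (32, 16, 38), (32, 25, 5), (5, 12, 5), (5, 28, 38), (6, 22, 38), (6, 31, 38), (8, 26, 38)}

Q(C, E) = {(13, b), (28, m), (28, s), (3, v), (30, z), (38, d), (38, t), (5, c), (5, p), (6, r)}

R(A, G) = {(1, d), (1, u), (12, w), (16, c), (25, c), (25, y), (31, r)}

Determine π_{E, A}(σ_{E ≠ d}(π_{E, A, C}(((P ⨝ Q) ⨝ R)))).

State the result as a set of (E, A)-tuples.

{(c, 12), (c, 25), (m, 1), (p, 12), (p, 25), (s, 1), (t, 16), (t, 31)}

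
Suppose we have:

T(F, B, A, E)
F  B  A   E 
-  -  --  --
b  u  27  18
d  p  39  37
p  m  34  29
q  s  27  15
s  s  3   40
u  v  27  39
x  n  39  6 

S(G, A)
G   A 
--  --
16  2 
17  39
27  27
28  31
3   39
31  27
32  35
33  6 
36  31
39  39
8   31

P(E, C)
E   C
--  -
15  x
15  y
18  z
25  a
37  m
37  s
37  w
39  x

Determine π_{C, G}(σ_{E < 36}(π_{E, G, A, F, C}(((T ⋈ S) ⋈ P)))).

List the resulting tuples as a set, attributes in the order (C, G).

{(x, 27), (x, 31), (y, 27), (y, 31), (z, 27), (z, 31)}

Natural join on A: {(b, u, 27, 18, 27), (b, u, 27, 18, 31), (d, p, 39, 37, 17), (d, p, 39, 37, 3), (d, p, 39, 37, 39), (q, s, 27, 15, 27), (q, s, 27, 15, 31), (u, v, 27, 39, 27), (u, v, 27, 39, 31), (x, n, 39, 6, 17), (x, n, 39, 6, 3), (x, n, 39, 6, 39)}
Natural join on E: {(b, u, 27, 18, 27, z), (b, u, 27, 18, 31, z), (d, p, 39, 37, 17, m), (d, p, 39, 37, 17, s), (d, p, 39, 37, 17, w), (d, p, 39, 37, 3, m), (d, p, 39, 37, 3, s), (d, p, 39, 37, 3, w), (d, p, 39, 37, 39, m), (d, p, 39, 37, 39, s), (d, p, 39, 37, 39, w), (q, s, 27, 15, 27, x), (q, s, 27, 15, 27, y), (q, s, 27, 15, 31, x), (q, s, 27, 15, 31, y), (u, v, 27, 39, 27, x), (u, v, 27, 39, 31, x)}
Keep only column(s) E, G, A, F, C: {(15, 27, 27, q, x), (15, 27, 27, q, y), (15, 31, 27, q, x), (15, 31, 27, q, y), (18, 27, 27, b, z), (18, 31, 27, b, z), (37, 17, 39, d, m), (37, 17, 39, d, s), (37, 17, 39, d, w), (37, 3, 39, d, m), (37, 3, 39, d, s), (37, 3, 39, d, w), (37, 39, 39, d, m), (37, 39, 39, d, s), (37, 39, 39, d, w), (39, 27, 27, u, x), (39, 31, 27, u, x)}
Apply σ_{E < 36}; surviving tuples: {(15, 27, 27, q, x), (15, 27, 27, q, y), (15, 31, 27, q, x), (15, 31, 27, q, y), (18, 27, 27, b, z), (18, 31, 27, b, z)}
Keep only column(s) C, G: {(x, 27), (x, 31), (y, 27), (y, 31), (z, 27), (z, 31)}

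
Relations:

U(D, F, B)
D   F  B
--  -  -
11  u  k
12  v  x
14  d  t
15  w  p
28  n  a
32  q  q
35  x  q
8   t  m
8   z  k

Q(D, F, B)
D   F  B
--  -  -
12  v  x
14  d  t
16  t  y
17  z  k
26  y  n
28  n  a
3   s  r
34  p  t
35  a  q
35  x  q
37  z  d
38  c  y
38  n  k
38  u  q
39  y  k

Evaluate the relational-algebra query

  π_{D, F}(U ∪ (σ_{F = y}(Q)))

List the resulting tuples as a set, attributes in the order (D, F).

σ[F = y]: keep tuples satisfying F = y → {(26, y, n), (39, y, k)}
Set union of the two operands is {(11, u, k), (12, v, x), (14, d, t), (15, w, p), (26, y, n), (28, n, a), (32, q, q), (35, x, q), (39, y, k), (8, t, m), (8, z, k)}.
Keep only column(s) D, F: {(11, u), (12, v), (14, d), (15, w), (26, y), (28, n), (32, q), (35, x), (39, y), (8, t), (8, z)}

{(11, u), (12, v), (14, d), (15, w), (26, y), (28, n), (32, q), (35, x), (39, y), (8, t), (8, z)}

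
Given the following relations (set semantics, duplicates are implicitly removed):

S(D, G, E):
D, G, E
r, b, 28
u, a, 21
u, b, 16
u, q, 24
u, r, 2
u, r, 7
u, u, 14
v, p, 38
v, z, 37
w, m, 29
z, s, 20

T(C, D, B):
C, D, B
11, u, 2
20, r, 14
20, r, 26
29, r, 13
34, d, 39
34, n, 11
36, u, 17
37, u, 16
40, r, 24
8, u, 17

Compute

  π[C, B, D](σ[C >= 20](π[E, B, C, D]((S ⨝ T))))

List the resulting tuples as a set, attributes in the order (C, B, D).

Joining S and T on D yields {(r, b, 28, 20, 14), (r, b, 28, 20, 26), (r, b, 28, 29, 13), (r, b, 28, 40, 24), (u, a, 21, 11, 2), (u, a, 21, 36, 17), (u, a, 21, 37, 16), (u, a, 21, 8, 17), (u, b, 16, 11, 2), (u, b, 16, 36, 17), (u, b, 16, 37, 16), (u, b, 16, 8, 17), (u, q, 24, 11, 2), (u, q, 24, 36, 17), (u, q, 24, 37, 16), (u, q, 24, 8, 17), (u, r, 2, 11, 2), (u, r, 2, 36, 17), (u, r, 2, 37, 16), (u, r, 2, 8, 17), (u, r, 7, 11, 2), (u, r, 7, 36, 17), (u, r, 7, 37, 16), (u, r, 7, 8, 17), (u, u, 14, 11, 2), (u, u, 14, 36, 17), (u, u, 14, 37, 16), (u, u, 14, 8, 17)}.
Projecting to E, B, C, D: {(14, 16, 37, u), (14, 17, 36, u), (14, 17, 8, u), (14, 2, 11, u), (16, 16, 37, u), (16, 17, 36, u), (16, 17, 8, u), (16, 2, 11, u), (2, 16, 37, u), (2, 17, 36, u), (2, 17, 8, u), (2, 2, 11, u), (21, 16, 37, u), (21, 17, 36, u), (21, 17, 8, u), (21, 2, 11, u), (24, 16, 37, u), (24, 17, 36, u), (24, 17, 8, u), (24, 2, 11, u), (28, 13, 29, r), (28, 14, 20, r), (28, 24, 40, r), (28, 26, 20, r), (7, 16, 37, u), (7, 17, 36, u), (7, 17, 8, u), (7, 2, 11, u)}
Filtering on C >= 20 leaves {(14, 16, 37, u), (14, 17, 36, u), (16, 16, 37, u), (16, 17, 36, u), (2, 16, 37, u), (2, 17, 36, u), (21, 16, 37, u), (21, 17, 36, u), (24, 16, 37, u), (24, 17, 36, u), (28, 13, 29, r), (28, 14, 20, r), (28, 24, 40, r), (28, 26, 20, r), (7, 16, 37, u), (7, 17, 36, u)}.
Projecting to C, B, D (10 duplicate(s) eliminated): {(20, 14, r), (20, 26, r), (29, 13, r), (36, 17, u), (37, 16, u), (40, 24, r)}

{(20, 14, r), (20, 26, r), (29, 13, r), (36, 17, u), (37, 16, u), (40, 24, r)}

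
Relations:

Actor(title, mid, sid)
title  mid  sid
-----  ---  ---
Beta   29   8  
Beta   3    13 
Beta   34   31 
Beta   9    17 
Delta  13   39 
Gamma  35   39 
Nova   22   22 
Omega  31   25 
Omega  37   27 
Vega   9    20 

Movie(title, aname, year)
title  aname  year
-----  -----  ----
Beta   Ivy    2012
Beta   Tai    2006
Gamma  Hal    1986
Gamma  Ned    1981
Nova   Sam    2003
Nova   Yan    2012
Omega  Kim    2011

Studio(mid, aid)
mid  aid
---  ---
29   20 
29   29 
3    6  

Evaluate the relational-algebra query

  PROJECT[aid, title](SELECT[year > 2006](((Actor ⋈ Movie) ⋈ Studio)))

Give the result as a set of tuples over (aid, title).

{(20, Beta), (29, Beta), (6, Beta)}

Joining Actor and Movie on title yields {(Beta, 29, 8, Ivy, 2012), (Beta, 29, 8, Tai, 2006), (Beta, 3, 13, Ivy, 2012), (Beta, 3, 13, Tai, 2006), (Beta, 34, 31, Ivy, 2012), (Beta, 34, 31, Tai, 2006), (Beta, 9, 17, Ivy, 2012), (Beta, 9, 17, Tai, 2006), (Gamma, 35, 39, Hal, 1986), (Gamma, 35, 39, Ned, 1981), (Nova, 22, 22, Sam, 2003), (Nova, 22, 22, Yan, 2012), (Omega, 31, 25, Kim, 2011), (Omega, 37, 27, Kim, 2011)}.
Joining (Actor ⋈ Movie) and Studio on mid yields {(Beta, 29, 8, Ivy, 2012, 20), (Beta, 29, 8, Ivy, 2012, 29), (Beta, 29, 8, Tai, 2006, 20), (Beta, 29, 8, Tai, 2006, 29), (Beta, 3, 13, Ivy, 2012, 6), (Beta, 3, 13, Tai, 2006, 6)}.
σ[year > 2006]: keep tuples satisfying year > 2006 → {(Beta, 29, 8, Ivy, 2012, 20), (Beta, 29, 8, Ivy, 2012, 29), (Beta, 3, 13, Ivy, 2012, 6)}
π[aid, title]: project onto (aid, title) → {(20, Beta), (29, Beta), (6, Beta)}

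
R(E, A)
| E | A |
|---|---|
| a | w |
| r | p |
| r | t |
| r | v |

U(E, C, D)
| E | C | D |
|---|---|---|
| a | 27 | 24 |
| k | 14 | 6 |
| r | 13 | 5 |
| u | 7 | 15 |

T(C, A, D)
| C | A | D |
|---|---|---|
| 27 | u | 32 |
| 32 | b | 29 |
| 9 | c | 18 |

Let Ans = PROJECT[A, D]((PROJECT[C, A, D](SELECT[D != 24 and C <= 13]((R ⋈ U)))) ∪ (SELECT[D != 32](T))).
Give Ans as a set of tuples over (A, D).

{(b, 29), (c, 18), (p, 5), (t, 5), (v, 5)}

Natural join on E: {(a, w, 27, 24), (r, p, 13, 5), (r, t, 13, 5), (r, v, 13, 5)}
Apply σ_{D != 24 and C <= 13}; surviving tuples: {(r, p, 13, 5), (r, t, 13, 5), (r, v, 13, 5)}
π[C, A, D]: project onto (C, A, D) → {(13, p, 5), (13, t, 5), (13, v, 5)}
Apply σ_{D != 32}; surviving tuples: {(32, b, 29), (9, c, 18)}
Union: {(13, p, 5), (13, t, 5), (13, v, 5)} with {(32, b, 29), (9, c, 18)} → {(13, p, 5), (13, t, 5), (13, v, 5), (32, b, 29), (9, c, 18)}
π[A, D]: project onto (A, D) → {(b, 29), (c, 18), (p, 5), (t, 5), (v, 5)}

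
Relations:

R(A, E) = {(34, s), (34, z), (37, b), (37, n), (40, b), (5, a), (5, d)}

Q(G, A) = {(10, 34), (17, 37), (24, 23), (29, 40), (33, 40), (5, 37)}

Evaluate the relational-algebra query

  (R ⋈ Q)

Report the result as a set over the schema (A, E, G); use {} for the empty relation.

{(34, s, 10), (34, z, 10), (37, b, 17), (37, b, 5), (37, n, 17), (37, n, 5), (40, b, 29), (40, b, 33)}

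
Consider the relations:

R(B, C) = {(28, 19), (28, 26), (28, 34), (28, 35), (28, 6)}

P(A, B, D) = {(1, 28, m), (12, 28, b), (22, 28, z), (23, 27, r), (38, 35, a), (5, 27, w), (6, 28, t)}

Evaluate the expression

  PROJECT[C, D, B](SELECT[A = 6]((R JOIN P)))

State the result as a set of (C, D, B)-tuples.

{(19, t, 28), (26, t, 28), (34, t, 28), (35, t, 28), (6, t, 28)}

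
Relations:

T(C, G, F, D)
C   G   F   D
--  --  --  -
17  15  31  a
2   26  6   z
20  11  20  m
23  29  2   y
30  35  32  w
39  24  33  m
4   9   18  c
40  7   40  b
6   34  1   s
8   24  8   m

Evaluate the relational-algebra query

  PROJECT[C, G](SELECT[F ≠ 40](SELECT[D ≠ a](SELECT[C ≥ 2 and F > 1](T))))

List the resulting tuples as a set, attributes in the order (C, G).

{(2, 26), (20, 11), (23, 29), (30, 35), (39, 24), (4, 9), (8, 24)}

Selection C ≥ 2 and F > 1: {(17, 15, 31, a), (2, 26, 6, z), (20, 11, 20, m), (23, 29, 2, y), (30, 35, 32, w), (39, 24, 33, m), (4, 9, 18, c), (40, 7, 40, b), (8, 24, 8, m)}
Selection D ≠ a: {(2, 26, 6, z), (20, 11, 20, m), (23, 29, 2, y), (30, 35, 32, w), (39, 24, 33, m), (4, 9, 18, c), (40, 7, 40, b), (8, 24, 8, m)}
Selection F ≠ 40: {(2, 26, 6, z), (20, 11, 20, m), (23, 29, 2, y), (30, 35, 32, w), (39, 24, 33, m), (4, 9, 18, c), (8, 24, 8, m)}
Projecting to C, G: {(2, 26), (20, 11), (23, 29), (30, 35), (39, 24), (4, 9), (8, 24)}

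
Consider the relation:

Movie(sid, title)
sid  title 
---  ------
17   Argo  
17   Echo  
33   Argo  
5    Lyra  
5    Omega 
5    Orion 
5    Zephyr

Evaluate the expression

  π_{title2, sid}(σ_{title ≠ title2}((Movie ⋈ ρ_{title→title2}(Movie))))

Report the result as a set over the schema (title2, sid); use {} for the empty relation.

{(Argo, 17), (Echo, 17), (Lyra, 5), (Omega, 5), (Orion, 5), (Zephyr, 5)}

ρ[title→title2]: schema becomes (sid, title2); tuples unchanged.
Natural join on sid: {(17, Argo, Argo), (17, Argo, Echo), (17, Echo, Argo), (17, Echo, Echo), (33, Argo, Argo), (5, Lyra, Lyra), (5, Lyra, Omega), (5, Lyra, Orion), (5, Lyra, Zephyr), (5, Omega, Lyra), (5, Omega, Omega), (5, Omega, Orion), (5, Omega, Zephyr), (5, Orion, Lyra), (5, Orion, Omega), (5, Orion, Orion), (5, Orion, Zephyr), (5, Zephyr, Lyra), (5, Zephyr, Omega), (5, Zephyr, Orion), (5, Zephyr, Zephyr)}
Apply σ_{title ≠ title2}; surviving tuples: {(17, Argo, Echo), (17, Echo, Argo), (5, Lyra, Omega), (5, Lyra, Orion), (5, Lyra, Zephyr), (5, Omega, Lyra), (5, Omega, Orion), (5, Omega, Zephyr), (5, Orion, Lyra), (5, Orion, Omega), (5, Orion, Zephyr), (5, Zephyr, Lyra), (5, Zephyr, Omega), (5, Zephyr, Orion)}
Keep only column(s) title2, sid (8 duplicate(s) eliminated): {(Argo, 17), (Echo, 17), (Lyra, 5), (Omega, 5), (Orion, 5), (Zephyr, 5)}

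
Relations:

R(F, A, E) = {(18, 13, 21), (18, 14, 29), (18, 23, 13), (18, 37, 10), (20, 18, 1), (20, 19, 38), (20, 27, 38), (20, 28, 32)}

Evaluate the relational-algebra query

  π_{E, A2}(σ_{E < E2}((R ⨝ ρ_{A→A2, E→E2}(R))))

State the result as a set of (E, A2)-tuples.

ρ[A→A2, E→E2]: schema becomes (F, A2, E2); tuples unchanged.
Natural join on F: {(18, 13, 21, 13, 21), (18, 13, 21, 14, 29), (18, 13, 21, 23, 13), (18, 13, 21, 37, 10), (18, 14, 29, 13, 21), (18, 14, 29, 14, 29), (18, 14, 29, 23, 13), (18, 14, 29, 37, 10), (18, 23, 13, 13, 21), (18, 23, 13, 14, 29), (18, 23, 13, 23, 13), (18, 23, 13, 37, 10), (18, 37, 10, 13, 21), (18, 37, 10, 14, 29), (18, 37, 10, 23, 13), (18, 37, 10, 37, 10), (20, 18, 1, 18, 1), (20, 18, 1, 19, 38), (20, 18, 1, 27, 38), (20, 18, 1, 28, 32), (20, 19, 38, 18, 1), (20, 19, 38, 19, 38), (20, 19, 38, 27, 38), (20, 19, 38, 28, 32), (20, 27, 38, 18, 1), (20, 27, 38, 19, 38), (20, 27, 38, 27, 38), (20, 27, 38, 28, 32), (20, 28, 32, 18, 1), (20, 28, 32, 19, 38), (20, 28, 32, 27, 38), (20, 28, 32, 28, 32)}
σ[E < E2]: keep tuples satisfying E < E2 → {(18, 13, 21, 14, 29), (18, 23, 13, 13, 21), (18, 23, 13, 14, 29), (18, 37, 10, 13, 21), (18, 37, 10, 14, 29), (18, 37, 10, 23, 13), (20, 18, 1, 19, 38), (20, 18, 1, 27, 38), (20, 18, 1, 28, 32), (20, 28, 32, 19, 38), (20, 28, 32, 27, 38)}
π[E, A2]: project onto (E, A2) → {(1, 19), (1, 27), (1, 28), (10, 13), (10, 14), (10, 23), (13, 13), (13, 14), (21, 14), (32, 19), (32, 27)}

{(1, 19), (1, 27), (1, 28), (10, 13), (10, 14), (10, 23), (13, 13), (13, 14), (21, 14), (32, 19), (32, 27)}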